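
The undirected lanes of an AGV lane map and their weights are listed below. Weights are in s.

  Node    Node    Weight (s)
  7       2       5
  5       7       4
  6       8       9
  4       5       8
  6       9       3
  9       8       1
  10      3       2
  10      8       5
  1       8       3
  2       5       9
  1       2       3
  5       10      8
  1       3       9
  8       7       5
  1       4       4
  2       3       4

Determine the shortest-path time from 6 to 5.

13 s

Candidate routes:
6 → 9 → 8 → 7 → 5: 3+1+5+4 = 13
6 → 9 → 8 → 10 → 5: 3+1+5+8 = 17
Cheapest is 6 → 9 → 8 → 7 → 5 at 13 s.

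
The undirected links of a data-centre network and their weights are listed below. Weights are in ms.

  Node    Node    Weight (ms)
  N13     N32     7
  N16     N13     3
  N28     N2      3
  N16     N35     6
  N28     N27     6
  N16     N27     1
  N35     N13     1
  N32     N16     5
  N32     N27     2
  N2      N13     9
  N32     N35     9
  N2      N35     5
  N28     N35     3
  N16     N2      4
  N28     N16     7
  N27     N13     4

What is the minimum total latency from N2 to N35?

Shortest distances from N2:
N2: 0
N28: 3  (via N2)
N16: 4  (via N2)
N27: 5  (via N16)
N35: 5  (via N2)
Shortest route: N2 → N35 = 5 ms.

5 ms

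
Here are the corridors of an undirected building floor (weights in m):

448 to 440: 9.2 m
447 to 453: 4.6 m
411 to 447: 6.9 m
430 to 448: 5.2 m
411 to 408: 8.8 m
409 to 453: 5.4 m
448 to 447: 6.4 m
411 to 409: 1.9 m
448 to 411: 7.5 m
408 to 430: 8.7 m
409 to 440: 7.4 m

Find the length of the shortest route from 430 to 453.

Running Dijkstra from 430:
430: 0
448: 5.2  (via 430)
408: 8.7  (via 430)
447: 11.6  (via 448)
411: 12.7  (via 448)
440: 14.4  (via 448)
409: 14.6  (via 411)
453: 16.2  (via 447)
Shortest route: 430–448–447–453 = 16.2 m.

16.2 m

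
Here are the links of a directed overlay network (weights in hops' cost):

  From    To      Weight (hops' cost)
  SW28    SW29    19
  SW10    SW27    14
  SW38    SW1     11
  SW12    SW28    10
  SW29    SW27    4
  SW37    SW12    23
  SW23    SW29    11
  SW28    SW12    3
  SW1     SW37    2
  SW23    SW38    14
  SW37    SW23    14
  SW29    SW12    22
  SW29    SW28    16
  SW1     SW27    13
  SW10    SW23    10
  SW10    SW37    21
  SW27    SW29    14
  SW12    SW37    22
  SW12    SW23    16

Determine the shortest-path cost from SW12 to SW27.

Shortest distances from SW12:
SW12: 0
SW28: 10  (via SW12)
SW23: 16  (via SW12)
SW37: 22  (via SW12)
SW29: 27  (via SW23)
SW38: 30  (via SW23)
SW27: 31  (via SW29)
Shortest route: SW12 → SW23 → SW29 → SW27 = 31 hops' cost.

31 hops' cost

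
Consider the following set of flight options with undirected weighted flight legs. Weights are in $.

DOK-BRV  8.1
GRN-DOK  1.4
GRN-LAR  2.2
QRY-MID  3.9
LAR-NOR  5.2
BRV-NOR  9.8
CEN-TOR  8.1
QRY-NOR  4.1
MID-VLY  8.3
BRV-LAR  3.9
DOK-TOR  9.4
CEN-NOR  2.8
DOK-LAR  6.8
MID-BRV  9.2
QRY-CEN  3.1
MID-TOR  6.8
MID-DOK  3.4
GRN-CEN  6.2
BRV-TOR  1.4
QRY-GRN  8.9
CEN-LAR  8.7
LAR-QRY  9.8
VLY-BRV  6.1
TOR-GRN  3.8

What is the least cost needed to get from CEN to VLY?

Compare a few routes:
CEN - TOR - BRV - VLY: 8.1+1.4+6.1 = 15.6
CEN - QRY - MID - VLY: 3.1+3.9+8.3 = 15.3
CEN - GRN - TOR - BRV - VLY: 6.2+3.8+1.4+6.1 = 17.5
The minimum is $15.3 via CEN - QRY - MID - VLY.

$15.3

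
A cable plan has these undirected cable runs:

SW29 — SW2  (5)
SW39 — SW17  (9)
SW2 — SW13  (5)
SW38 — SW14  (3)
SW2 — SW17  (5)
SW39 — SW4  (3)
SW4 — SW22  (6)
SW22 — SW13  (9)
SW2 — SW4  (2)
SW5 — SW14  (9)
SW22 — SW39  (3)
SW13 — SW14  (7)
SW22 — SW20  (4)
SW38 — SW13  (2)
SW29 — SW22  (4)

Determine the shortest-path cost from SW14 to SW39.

Settle nodes by increasing distance from SW14:
SW14: 0
SW38: 3  (via SW14)
SW13: 5  (via SW38)
SW5: 9  (via SW14)
SW2: 10  (via SW13)
SW4: 12  (via SW2)
SW22: 14  (via SW13)
SW39: 15  (via SW4)
Shortest route: SW14 → SW38 → SW13 → SW2 → SW4 → SW39 = 15.

15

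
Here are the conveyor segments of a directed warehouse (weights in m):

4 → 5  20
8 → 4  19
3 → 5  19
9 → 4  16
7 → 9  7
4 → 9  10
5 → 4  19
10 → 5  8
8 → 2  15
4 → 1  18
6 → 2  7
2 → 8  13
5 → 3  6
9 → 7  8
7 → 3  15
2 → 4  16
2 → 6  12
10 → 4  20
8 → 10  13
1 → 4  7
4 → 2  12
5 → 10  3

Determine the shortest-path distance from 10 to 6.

Enumerating some paths:
10 → 4 → 2 → 6: 20+12+12 = 44
10 → 5 → 4 → 2 → 6: 8+19+12+12 = 51
The minimum is 44 m via 10 → 4 → 2 → 6.

44 m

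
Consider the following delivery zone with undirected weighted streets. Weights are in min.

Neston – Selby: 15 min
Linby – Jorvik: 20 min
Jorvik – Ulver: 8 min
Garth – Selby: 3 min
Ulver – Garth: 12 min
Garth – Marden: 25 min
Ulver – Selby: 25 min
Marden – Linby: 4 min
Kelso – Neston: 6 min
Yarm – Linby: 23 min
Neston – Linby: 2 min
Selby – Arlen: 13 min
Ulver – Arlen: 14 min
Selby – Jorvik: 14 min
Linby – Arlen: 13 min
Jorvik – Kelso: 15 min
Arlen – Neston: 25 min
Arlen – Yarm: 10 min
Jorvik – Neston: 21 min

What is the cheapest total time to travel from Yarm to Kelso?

Enumerating some paths:
Yarm - Arlen - Neston - Kelso: 10+25+6 = 41
Yarm - Linby - Neston - Kelso: 23+2+6 = 31
The minimum is 31 min via Yarm - Linby - Neston - Kelso.

31 min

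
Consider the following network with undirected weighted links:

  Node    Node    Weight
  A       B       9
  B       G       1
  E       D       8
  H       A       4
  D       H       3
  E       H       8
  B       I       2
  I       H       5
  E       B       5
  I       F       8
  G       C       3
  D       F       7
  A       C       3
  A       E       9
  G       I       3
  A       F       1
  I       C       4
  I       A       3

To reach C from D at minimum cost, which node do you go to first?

Enumerating some paths:
D - H - I - B - G - C: 3+5+2+1+3 = 14
D - H - A - C: 3+4+3 = 10
D - F - A - C: 7+1+3 = 11
D - H - I - C: 3+5+4 = 12
The minimum is 10 via D - H - A - C.
So from D the first move is to H.

H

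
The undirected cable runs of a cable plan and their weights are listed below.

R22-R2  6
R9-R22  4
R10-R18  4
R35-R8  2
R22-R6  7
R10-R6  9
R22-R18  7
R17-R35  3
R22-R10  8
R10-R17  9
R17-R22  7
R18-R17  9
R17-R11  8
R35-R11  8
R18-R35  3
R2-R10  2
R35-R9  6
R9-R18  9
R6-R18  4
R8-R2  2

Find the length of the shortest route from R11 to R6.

Candidate routes:
R11 → R17 → R18 → R6: 8+9+4 = 21
R11 → R17 → R35 → R18 → R6: 8+3+3+4 = 18
R11 → R35 → R18 → R6: 8+3+4 = 15
The minimum is 15 via R11 → R35 → R18 → R6.

15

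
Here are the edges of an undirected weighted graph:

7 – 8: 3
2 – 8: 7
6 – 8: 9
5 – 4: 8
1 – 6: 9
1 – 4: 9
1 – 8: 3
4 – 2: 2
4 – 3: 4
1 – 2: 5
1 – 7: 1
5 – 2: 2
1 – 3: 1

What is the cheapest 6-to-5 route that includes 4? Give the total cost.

18

Shortest 6→4: 6 → 1 → 3 → 4 = 14
Best 4 to 5: 4 → 2 → 5 costing 4
Total via 4: 14 + 4 = 18.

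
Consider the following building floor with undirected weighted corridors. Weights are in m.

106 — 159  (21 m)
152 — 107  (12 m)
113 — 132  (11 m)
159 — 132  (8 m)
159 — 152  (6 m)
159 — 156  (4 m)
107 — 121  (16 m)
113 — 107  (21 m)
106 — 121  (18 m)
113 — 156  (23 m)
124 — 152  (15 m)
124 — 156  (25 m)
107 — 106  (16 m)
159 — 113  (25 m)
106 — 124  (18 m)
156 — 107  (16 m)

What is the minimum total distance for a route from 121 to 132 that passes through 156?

Best 121 to 156: 121–107–156 costing 32
Shortest 156→132: 156–159–132 = 12
Total via 156: 32 + 12 = 44 m.

44 m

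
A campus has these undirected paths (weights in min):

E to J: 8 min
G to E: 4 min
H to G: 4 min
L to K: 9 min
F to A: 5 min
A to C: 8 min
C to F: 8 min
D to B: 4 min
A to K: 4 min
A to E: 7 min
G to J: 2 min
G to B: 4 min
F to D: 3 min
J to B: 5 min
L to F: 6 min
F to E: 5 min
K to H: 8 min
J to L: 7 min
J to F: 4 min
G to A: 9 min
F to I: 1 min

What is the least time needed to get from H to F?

Running Dijkstra from H:
H: 0
G: 4  (via H)
J: 6  (via G)
B: 8  (via G)
E: 8  (via G)
K: 8  (via H)
F: 10  (via J)
Shortest route: H → G → J → F = 10 min.

10 min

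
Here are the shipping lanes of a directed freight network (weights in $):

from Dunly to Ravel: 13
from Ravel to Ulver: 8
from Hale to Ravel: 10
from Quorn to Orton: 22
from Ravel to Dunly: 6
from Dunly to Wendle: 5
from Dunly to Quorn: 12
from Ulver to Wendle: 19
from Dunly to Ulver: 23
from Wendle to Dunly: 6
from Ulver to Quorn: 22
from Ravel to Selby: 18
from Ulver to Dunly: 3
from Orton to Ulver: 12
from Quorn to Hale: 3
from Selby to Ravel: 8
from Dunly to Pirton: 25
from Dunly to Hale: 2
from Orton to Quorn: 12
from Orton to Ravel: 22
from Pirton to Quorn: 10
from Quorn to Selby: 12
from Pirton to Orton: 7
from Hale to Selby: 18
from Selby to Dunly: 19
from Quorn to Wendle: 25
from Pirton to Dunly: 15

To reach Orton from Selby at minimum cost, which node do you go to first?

Ravel

Enumerating some paths:
Selby → Ravel → Dunly → Pirton → Orton: 8+6+25+7 = 46
Selby → Ravel → Dunly → Quorn → Orton: 8+6+12+22 = 48
The minimum is $46 via Selby → Ravel → Dunly → Pirton → Orton.
So from Selby the first move is to Ravel.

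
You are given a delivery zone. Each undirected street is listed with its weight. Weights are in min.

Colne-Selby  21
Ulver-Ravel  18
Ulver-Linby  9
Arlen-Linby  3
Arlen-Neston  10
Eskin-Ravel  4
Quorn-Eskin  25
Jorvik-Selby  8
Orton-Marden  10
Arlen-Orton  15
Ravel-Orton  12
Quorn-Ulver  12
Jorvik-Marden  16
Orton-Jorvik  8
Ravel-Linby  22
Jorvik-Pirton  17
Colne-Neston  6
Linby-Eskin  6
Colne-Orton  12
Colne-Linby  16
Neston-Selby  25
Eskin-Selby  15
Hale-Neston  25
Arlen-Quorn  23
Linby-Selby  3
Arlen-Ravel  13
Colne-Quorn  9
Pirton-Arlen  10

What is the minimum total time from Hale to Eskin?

Enumerating some paths:
Hale - Neston - Colne - Linby - Eskin: 25+6+16+6 = 53
Hale - Neston - Arlen - Ravel - Eskin: 25+10+13+4 = 52
Hale - Neston - Arlen - Linby - Eskin: 25+10+3+6 = 44
Hale - Neston - Arlen - Linby - Selby - Eskin: 25+10+3+3+15 = 56
The minimum is 44 min via Hale - Neston - Arlen - Linby - Eskin.

44 min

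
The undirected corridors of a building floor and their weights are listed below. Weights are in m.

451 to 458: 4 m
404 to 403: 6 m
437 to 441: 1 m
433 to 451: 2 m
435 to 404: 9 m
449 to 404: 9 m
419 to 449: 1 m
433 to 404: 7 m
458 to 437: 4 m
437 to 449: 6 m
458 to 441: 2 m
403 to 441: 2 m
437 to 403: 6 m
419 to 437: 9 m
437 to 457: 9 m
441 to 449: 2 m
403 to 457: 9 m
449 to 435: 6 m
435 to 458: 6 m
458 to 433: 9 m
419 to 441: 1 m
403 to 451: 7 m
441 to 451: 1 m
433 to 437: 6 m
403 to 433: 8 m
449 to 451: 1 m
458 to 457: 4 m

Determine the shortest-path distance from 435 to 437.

9 m

Candidate routes:
435 - 449 - 437: 6+6 = 12
435 - 458 - 437: 6+4 = 10
435 - 449 - 441 - 437: 6+2+1 = 9
Cheapest is 435 - 449 - 441 - 437 at 9 m.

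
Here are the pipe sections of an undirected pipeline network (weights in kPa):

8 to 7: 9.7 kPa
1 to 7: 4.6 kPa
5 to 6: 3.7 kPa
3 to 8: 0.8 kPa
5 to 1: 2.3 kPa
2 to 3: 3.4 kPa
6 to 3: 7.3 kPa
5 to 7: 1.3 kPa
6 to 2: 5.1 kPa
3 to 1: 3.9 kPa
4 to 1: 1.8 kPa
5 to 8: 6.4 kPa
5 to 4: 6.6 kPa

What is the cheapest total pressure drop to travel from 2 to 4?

9.1 kPa

Running Dijkstra from 2:
2: 0
3: 3.4  (via 2)
8: 4.2  (via 3)
6: 5.1  (via 2)
1: 7.3  (via 3)
5: 8.8  (via 6)
4: 9.1  (via 1)
Shortest route: 2–3–1–4 = 9.1 kPa.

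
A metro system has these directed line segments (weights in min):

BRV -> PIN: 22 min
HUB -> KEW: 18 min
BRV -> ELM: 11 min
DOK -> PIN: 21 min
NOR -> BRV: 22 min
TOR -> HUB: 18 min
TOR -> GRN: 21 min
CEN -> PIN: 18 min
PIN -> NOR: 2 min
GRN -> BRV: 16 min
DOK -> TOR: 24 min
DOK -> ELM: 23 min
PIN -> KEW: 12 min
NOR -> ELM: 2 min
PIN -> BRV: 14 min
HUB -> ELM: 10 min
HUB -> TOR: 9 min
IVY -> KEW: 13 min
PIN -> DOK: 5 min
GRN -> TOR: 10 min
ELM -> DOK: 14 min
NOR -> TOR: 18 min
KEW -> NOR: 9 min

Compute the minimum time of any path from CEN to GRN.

Candidate routes:
CEN - PIN - KEW - NOR - TOR - GRN: 18+12+9+18+21 = 78
CEN - PIN - NOR - TOR - GRN: 18+2+18+21 = 59
CEN - PIN - DOK - TOR - GRN: 18+5+24+21 = 68
The minimum is 59 min via CEN - PIN - NOR - TOR - GRN.

59 min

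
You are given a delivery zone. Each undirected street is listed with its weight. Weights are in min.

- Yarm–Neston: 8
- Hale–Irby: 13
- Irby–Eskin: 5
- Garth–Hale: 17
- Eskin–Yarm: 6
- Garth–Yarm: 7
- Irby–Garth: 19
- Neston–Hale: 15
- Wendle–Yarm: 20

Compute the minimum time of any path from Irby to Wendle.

Shortest distances from Irby:
Irby: 0
Eskin: 5  (via Irby)
Yarm: 11  (via Eskin)
Hale: 13  (via Irby)
Garth: 18  (via Yarm)
Neston: 19  (via Yarm)
Wendle: 31  (via Yarm)
Shortest route: Irby–Eskin–Yarm–Wendle = 31 min.

31 min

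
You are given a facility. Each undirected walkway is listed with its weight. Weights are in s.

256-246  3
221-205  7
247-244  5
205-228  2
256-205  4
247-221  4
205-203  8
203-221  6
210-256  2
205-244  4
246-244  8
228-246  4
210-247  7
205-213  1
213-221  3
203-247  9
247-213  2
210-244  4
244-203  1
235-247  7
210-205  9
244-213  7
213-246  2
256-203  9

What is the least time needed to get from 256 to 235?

14 s

Shortest distances from 256:
256: 0
210: 2  (via 256)
246: 3  (via 256)
205: 4  (via 256)
213: 5  (via 246)
228: 6  (via 205)
244: 6  (via 210)
203: 7  (via 244)
247: 7  (via 213)
221: 8  (via 213)
235: 14  (via 247)
Shortest route: 256–246–213–247–235 = 14 s.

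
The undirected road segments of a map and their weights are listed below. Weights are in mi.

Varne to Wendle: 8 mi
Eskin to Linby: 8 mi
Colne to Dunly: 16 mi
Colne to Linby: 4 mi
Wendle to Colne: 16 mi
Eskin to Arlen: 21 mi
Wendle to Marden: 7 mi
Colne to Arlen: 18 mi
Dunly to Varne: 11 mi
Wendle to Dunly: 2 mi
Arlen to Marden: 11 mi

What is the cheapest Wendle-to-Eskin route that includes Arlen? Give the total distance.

39 mi

Best Wendle to Arlen: Wendle → Marden → Arlen costing 18
Shortest Arlen→Eskin: Arlen → Eskin = 21
Total via Arlen: 18 + 21 = 39 mi.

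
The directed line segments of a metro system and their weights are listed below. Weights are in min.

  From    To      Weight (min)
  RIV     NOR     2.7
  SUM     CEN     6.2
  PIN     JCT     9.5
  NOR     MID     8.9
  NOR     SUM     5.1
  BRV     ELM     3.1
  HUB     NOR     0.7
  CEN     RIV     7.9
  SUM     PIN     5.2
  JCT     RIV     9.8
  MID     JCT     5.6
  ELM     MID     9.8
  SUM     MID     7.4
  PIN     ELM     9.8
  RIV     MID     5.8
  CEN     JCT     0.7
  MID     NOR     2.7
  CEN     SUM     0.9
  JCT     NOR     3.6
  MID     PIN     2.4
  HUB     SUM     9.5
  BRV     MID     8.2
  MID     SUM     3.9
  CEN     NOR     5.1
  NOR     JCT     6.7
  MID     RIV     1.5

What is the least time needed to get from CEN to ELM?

Shortest distances from CEN:
CEN: 0
JCT: 0.7  (via CEN)
SUM: 0.9  (via CEN)
NOR: 4.3  (via JCT)
PIN: 6.1  (via SUM)
RIV: 7.9  (via CEN)
MID: 8.3  (via SUM)
ELM: 15.9  (via PIN)
Shortest route: CEN–SUM–PIN–ELM = 15.9 min.

15.9 min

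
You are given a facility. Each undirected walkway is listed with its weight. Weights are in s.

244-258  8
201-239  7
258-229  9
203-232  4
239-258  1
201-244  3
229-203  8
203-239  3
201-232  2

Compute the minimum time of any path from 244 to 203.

Settle nodes by increasing distance from 244:
244: 0
201: 3  (via 244)
232: 5  (via 201)
258: 8  (via 244)
239: 9  (via 258)
203: 9  (via 232)
Shortest route: 244 → 201 → 232 → 203 = 9 s.

9 s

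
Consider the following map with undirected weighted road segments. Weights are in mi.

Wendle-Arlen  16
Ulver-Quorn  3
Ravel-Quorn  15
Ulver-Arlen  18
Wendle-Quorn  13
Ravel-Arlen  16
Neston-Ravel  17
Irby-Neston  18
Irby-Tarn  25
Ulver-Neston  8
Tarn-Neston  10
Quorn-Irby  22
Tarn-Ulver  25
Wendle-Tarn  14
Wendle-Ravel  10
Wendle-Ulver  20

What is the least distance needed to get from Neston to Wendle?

Candidate routes:
Neston–Ravel–Wendle: 17+10 = 27
Neston–Tarn–Wendle: 10+14 = 24
Neston–Ulver–Quorn–Ravel–Wendle: 8+3+15+10 = 36
Neston–Ulver–Wendle: 8+20 = 28
The minimum is 24 mi via Neston–Tarn–Wendle.

24 mi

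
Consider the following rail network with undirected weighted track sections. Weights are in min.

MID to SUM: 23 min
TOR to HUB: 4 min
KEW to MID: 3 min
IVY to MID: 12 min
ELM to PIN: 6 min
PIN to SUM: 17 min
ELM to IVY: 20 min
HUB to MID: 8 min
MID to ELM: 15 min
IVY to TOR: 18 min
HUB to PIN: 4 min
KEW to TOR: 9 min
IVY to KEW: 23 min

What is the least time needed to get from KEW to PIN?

Shortest distances from KEW:
KEW: 0
MID: 3  (via KEW)
TOR: 9  (via KEW)
HUB: 11  (via MID)
PIN: 15  (via HUB)
Shortest route: KEW → MID → HUB → PIN = 15 min.

15 min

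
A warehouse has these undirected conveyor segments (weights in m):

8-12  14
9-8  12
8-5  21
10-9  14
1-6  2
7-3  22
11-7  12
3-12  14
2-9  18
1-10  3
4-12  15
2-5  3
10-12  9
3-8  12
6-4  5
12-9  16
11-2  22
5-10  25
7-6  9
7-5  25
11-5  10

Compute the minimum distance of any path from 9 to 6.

Compare a few routes:
9 - 12 - 10 - 1 - 6: 16+9+3+2 = 30
9 - 10 - 1 - 6: 14+3+2 = 19
Cheapest is 9 - 10 - 1 - 6 at 19 m.

19 m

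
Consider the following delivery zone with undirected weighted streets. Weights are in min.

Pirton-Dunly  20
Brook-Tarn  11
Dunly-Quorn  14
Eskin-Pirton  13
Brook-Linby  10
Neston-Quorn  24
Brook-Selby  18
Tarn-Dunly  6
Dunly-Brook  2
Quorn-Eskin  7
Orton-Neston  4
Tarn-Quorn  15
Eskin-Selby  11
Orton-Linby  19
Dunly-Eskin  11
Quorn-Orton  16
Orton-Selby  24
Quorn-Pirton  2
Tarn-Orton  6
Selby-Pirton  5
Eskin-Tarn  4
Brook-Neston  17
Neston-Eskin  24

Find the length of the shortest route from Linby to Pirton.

Candidate routes:
Linby - Brook - Dunly - Tarn - Eskin - Quorn - Pirton: 10+2+6+4+7+2 = 31
Linby - Brook - Dunly - Eskin - Quorn - Pirton: 10+2+11+7+2 = 32
Linby - Brook - Dunly - Pirton: 10+2+20 = 32
Linby - Brook - Dunly - Quorn - Pirton: 10+2+14+2 = 28
The minimum is 28 min via Linby - Brook - Dunly - Quorn - Pirton.

28 min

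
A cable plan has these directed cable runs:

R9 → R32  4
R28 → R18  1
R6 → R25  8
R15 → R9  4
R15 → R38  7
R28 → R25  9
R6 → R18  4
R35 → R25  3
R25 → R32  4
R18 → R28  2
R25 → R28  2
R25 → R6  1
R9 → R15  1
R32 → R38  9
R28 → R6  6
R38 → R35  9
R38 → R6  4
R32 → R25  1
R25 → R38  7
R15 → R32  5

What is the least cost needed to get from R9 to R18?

8

Compare a few routes:
R9 - R32 - R25 - R6 - R18: 4+1+1+4 = 10
R9 - R15 - R32 - R25 - R6 - R18: 1+5+1+1+4 = 12
R9 - R15 - R32 - R25 - R28 - R18: 1+5+1+2+1 = 10
R9 - R32 - R25 - R28 - R18: 4+1+2+1 = 8
The minimum is 8 via R9 - R32 - R25 - R28 - R18.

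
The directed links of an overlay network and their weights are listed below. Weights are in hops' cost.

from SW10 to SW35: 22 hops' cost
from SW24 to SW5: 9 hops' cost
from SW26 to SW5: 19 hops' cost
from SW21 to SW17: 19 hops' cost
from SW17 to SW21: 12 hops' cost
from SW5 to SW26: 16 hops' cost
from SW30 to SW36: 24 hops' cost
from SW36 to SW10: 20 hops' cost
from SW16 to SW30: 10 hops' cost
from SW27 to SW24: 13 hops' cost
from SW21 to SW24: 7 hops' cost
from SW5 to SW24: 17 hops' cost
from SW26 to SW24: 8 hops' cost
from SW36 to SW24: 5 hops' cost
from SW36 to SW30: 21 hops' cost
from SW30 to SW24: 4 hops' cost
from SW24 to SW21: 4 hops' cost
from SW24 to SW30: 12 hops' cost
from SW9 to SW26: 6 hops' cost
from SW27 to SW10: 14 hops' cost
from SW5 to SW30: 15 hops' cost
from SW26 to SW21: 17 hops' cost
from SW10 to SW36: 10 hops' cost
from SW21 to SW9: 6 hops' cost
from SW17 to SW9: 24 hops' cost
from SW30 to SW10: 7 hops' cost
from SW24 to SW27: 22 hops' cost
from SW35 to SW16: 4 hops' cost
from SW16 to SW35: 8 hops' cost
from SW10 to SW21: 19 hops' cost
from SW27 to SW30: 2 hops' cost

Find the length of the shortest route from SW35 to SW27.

40 hops' cost

Candidate routes:
SW35 - SW16 - SW30 - SW10 - SW36 - SW24 - SW27: 4+10+7+10+5+22 = 58
SW35 - SW16 - SW30 - SW10 - SW21 - SW24 - SW27: 4+10+7+19+7+22 = 69
SW35 - SW16 - SW30 - SW24 - SW27: 4+10+4+22 = 40
SW35 - SW16 - SW30 - SW36 - SW24 - SW27: 4+10+24+5+22 = 65
Cheapest is SW35 - SW16 - SW30 - SW24 - SW27 at 40 hops' cost.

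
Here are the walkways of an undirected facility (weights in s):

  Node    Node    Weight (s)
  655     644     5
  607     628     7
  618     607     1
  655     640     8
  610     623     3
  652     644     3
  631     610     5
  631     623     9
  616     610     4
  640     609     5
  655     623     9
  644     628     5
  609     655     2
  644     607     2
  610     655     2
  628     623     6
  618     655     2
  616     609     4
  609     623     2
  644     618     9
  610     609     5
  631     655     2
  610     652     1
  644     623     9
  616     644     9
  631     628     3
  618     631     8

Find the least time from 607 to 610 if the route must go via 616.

13 s

Shortest 607→616: 607 → 618 → 655 → 609 → 616 = 9
Best 616 to 610: 616 → 610 costing 4
Total via 616: 9 + 4 = 13 s.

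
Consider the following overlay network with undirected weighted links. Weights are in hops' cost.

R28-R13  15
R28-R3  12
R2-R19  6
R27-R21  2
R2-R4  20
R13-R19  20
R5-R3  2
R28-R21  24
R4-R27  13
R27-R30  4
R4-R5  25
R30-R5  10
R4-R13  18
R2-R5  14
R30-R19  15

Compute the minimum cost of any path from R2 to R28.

28 hops' cost

Enumerating some paths:
R2–R19–R30–R5–R3–R28: 6+15+10+2+12 = 45
R2–R19–R13–R28: 6+20+15 = 41
R2–R5–R3–R28: 14+2+12 = 28
Cheapest is R2–R5–R3–R28 at 28 hops' cost.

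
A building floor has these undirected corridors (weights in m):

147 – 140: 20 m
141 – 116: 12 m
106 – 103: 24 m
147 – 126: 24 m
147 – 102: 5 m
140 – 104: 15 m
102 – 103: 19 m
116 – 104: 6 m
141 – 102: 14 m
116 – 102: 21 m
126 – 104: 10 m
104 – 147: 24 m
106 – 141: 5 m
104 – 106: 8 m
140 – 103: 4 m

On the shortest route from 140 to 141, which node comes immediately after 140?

104

Enumerating some paths:
140 → 104 → 106 → 141: 15+8+5 = 28
140 → 103 → 106 → 141: 4+24+5 = 33
140 → 104 → 116 → 141: 15+6+12 = 33
Cheapest is 140 → 104 → 106 → 141 at 28 m.
So from 140 the first move is to 104.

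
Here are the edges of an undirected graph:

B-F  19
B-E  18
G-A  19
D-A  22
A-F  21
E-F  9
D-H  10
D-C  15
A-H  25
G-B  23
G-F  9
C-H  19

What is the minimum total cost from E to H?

Compare a few routes:
E - F - A - D - H: 9+21+22+10 = 62
E - F - A - H: 9+21+25 = 55
E - F - G - A - H: 9+9+19+25 = 62
E - F - G - A - D - H: 9+9+19+22+10 = 69
The minimum is 55 via E - F - A - H.

55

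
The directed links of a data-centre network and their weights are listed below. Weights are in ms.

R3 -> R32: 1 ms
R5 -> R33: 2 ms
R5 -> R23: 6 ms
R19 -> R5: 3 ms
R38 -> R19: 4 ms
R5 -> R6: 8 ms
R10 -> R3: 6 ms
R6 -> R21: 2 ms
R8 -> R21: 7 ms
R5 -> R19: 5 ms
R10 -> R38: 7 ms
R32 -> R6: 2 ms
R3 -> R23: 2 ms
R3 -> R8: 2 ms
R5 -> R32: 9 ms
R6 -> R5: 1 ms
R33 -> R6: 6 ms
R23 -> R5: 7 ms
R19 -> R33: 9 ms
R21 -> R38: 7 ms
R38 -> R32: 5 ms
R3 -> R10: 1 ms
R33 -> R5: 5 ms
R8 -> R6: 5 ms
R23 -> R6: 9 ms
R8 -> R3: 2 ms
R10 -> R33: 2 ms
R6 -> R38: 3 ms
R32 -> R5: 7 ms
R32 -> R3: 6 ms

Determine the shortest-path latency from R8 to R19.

Compare a few routes:
R8 → R3 → R32 → R6 → R38 → R19: 2+1+2+3+4 = 12
R8 → R6 → R38 → R19: 5+3+4 = 12
R8 → R6 → R5 → R19: 5+1+5 = 11
The minimum is 11 ms via R8 → R6 → R5 → R19.

11 ms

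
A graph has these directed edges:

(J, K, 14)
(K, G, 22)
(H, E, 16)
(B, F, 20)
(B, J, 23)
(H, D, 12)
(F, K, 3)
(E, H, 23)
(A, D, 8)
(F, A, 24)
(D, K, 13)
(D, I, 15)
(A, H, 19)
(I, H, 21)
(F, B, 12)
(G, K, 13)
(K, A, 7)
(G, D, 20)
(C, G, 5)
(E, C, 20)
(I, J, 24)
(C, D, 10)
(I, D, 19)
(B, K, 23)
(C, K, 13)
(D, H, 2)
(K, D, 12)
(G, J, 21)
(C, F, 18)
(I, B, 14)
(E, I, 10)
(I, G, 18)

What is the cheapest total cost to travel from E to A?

Shortest distances from E:
E: 0
I: 10  (via E)
C: 20  (via E)
H: 23  (via E)
B: 24  (via I)
G: 25  (via C)
D: 29  (via I)
K: 33  (via C)
J: 34  (via I)
F: 38  (via C)
A: 40  (via K)
Shortest route: E → C → K → A = 40.

40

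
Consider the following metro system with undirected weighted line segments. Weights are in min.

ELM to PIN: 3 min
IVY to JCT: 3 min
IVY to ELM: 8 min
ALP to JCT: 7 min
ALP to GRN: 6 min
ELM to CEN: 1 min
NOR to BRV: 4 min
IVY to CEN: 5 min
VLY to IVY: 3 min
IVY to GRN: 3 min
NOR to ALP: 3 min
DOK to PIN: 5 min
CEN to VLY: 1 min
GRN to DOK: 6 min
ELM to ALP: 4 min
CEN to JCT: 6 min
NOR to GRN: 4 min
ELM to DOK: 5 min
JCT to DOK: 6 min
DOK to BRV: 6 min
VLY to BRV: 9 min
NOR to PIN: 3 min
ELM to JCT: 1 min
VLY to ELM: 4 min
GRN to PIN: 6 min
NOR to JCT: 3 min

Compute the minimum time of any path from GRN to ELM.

Running Dijkstra from GRN:
GRN: 0
IVY: 3  (via GRN)
NOR: 4  (via GRN)
PIN: 6  (via GRN)
ALP: 6  (via GRN)
VLY: 6  (via IVY)
DOK: 6  (via GRN)
JCT: 6  (via IVY)
CEN: 7  (via VLY)
ELM: 7  (via JCT)
Shortest route: GRN → IVY → JCT → ELM = 7 min.

7 min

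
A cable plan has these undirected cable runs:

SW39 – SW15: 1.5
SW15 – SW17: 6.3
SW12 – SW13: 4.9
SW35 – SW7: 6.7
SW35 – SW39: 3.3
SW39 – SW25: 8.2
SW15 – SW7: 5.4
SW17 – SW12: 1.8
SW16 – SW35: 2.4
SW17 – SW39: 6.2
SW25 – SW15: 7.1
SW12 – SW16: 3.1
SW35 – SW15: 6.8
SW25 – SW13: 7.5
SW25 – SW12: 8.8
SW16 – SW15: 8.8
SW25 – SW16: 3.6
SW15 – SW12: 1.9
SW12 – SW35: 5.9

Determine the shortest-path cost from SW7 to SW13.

Shortest distances from SW7:
SW7: 0
SW15: 5.4  (via SW7)
SW35: 6.7  (via SW7)
SW39: 6.9  (via SW15)
SW12: 7.3  (via SW15)
SW16: 9.1  (via SW35)
SW17: 9.1  (via SW12)
SW13: 12.2  (via SW12)
Shortest route: SW7 → SW15 → SW12 → SW13 = 12.2.

12.2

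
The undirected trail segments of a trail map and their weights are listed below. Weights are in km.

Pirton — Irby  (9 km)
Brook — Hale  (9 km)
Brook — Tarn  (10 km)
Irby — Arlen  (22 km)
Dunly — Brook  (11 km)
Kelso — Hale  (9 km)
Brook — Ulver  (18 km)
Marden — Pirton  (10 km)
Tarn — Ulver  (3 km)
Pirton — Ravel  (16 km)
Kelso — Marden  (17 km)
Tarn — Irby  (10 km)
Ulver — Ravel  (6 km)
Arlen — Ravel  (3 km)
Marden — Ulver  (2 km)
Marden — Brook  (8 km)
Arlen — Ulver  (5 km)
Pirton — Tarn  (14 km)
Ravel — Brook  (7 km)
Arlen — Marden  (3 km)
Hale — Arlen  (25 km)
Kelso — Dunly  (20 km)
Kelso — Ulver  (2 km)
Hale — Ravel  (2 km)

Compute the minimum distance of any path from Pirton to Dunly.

29 km

Enumerating some paths:
Pirton - Marden - Arlen - Ravel - Brook - Dunly: 10+3+3+7+11 = 34
Pirton - Marden - Brook - Dunly: 10+8+11 = 29
Pirton - Marden - Ulver - Kelso - Dunly: 10+2+2+20 = 34
Pirton - Ravel - Brook - Dunly: 16+7+11 = 34
Cheapest is Pirton - Marden - Brook - Dunly at 29 km.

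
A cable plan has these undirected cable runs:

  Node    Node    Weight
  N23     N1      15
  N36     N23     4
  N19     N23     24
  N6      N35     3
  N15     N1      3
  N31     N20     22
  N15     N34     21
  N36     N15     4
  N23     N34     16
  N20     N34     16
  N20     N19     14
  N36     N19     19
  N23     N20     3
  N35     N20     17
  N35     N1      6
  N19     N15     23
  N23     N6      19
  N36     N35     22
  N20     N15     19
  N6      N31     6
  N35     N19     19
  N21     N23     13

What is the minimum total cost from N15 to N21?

Shortest distances from N15:
N15: 0
N1: 3  (via N15)
N36: 4  (via N15)
N23: 8  (via N36)
N35: 9  (via N1)
N20: 11  (via N23)
N6: 12  (via N35)
N31: 18  (via N6)
N21: 21  (via N23)
Shortest route: N15–N36–N23–N21 = 21.

21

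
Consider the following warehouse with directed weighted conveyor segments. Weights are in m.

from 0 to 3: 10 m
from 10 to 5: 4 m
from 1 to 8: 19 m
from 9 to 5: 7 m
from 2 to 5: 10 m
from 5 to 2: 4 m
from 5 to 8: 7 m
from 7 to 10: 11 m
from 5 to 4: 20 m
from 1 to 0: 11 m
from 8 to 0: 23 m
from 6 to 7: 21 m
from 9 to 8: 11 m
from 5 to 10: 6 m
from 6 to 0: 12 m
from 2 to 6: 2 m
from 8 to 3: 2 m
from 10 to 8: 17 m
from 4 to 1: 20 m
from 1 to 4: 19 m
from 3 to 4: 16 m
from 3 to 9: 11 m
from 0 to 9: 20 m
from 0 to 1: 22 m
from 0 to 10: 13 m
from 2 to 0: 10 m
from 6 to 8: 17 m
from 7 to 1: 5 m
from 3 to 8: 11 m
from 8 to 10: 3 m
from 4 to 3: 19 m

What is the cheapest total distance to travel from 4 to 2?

41 m

Candidate routes:
4 - 3 - 9 - 5 - 2: 19+11+7+4 = 41
4 - 1 - 8 - 10 - 5 - 2: 20+19+3+4+4 = 50
Cheapest is 4 - 3 - 9 - 5 - 2 at 41 m.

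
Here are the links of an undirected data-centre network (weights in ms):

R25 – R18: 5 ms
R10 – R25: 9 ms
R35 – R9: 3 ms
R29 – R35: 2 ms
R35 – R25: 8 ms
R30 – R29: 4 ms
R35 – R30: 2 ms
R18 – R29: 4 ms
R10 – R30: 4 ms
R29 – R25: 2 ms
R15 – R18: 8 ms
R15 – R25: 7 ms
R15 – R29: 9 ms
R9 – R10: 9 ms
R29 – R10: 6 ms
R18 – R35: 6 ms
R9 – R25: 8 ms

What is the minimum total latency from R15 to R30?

13 ms

Shortest distances from R15:
R15: 0
R25: 7  (via R15)
R18: 8  (via R15)
R29: 9  (via R15)
R35: 11  (via R29)
R30: 13  (via R29)
Shortest route: R15–R29–R30 = 13 ms.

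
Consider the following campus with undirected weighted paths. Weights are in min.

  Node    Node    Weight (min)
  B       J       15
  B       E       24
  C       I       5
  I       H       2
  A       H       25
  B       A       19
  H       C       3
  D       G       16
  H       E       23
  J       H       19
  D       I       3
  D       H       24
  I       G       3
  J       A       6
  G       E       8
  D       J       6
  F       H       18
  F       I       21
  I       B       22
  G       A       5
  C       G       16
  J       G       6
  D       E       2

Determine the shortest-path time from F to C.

21 min

Enumerating some paths:
F - H - I - C: 18+2+5 = 25
F - I - C: 21+5 = 26
F - H - C: 18+3 = 21
F - I - H - C: 21+2+3 = 26
Cheapest is F - H - C at 21 min.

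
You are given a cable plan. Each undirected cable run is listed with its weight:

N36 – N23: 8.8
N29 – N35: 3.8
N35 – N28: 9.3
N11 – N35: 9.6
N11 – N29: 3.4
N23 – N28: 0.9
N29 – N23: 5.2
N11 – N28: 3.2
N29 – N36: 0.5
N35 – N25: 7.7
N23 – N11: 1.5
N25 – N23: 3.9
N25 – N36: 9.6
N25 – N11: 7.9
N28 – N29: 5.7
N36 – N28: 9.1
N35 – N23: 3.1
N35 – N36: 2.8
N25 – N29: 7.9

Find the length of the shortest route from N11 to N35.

4.6

Candidate routes:
N11 - N23 - N35: 1.5+3.1 = 4.6
N11 - N29 - N36 - N35: 3.4+0.5+2.8 = 6.7
N11 - N28 - N23 - N35: 3.2+0.9+3.1 = 7.2
The minimum is 4.6 via N11 - N23 - N35.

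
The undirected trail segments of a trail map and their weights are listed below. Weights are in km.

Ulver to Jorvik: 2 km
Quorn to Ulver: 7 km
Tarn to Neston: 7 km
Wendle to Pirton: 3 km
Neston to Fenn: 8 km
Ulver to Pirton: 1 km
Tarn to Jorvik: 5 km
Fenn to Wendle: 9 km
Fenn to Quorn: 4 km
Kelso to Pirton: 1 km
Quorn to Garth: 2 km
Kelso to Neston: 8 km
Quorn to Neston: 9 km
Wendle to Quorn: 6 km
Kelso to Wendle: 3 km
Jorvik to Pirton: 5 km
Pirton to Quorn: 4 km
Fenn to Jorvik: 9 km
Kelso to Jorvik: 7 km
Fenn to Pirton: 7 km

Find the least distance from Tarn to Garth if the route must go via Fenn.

Shortest Tarn→Fenn: Tarn → Jorvik → Fenn = 14
Shortest Fenn→Garth: Fenn → Quorn → Garth = 6
Total via Fenn: 14 + 6 = 20 km.

20 km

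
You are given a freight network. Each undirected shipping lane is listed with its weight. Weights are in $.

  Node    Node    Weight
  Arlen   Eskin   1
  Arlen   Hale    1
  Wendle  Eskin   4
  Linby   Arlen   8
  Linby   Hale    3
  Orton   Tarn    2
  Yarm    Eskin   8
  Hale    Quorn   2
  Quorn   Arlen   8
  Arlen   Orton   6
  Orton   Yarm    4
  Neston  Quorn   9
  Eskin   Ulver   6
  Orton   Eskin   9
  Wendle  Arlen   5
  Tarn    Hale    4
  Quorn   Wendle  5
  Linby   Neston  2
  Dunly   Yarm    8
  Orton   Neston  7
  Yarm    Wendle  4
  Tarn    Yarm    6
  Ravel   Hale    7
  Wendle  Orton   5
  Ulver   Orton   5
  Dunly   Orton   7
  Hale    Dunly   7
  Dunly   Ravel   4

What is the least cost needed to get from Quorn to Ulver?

Settle nodes by increasing distance from Quorn:
Quorn: 0
Hale: 2  (via Quorn)
Arlen: 3  (via Hale)
Eskin: 4  (via Arlen)
Linby: 5  (via Hale)
Wendle: 5  (via Quorn)
Tarn: 6  (via Hale)
Neston: 7  (via Linby)
Orton: 8  (via Tarn)
Dunly: 9  (via Hale)
Yarm: 9  (via Wendle)
Ravel: 9  (via Hale)
Ulver: 10  (via Eskin)
Shortest route: Quorn → Hale → Arlen → Eskin → Ulver = $10.

$10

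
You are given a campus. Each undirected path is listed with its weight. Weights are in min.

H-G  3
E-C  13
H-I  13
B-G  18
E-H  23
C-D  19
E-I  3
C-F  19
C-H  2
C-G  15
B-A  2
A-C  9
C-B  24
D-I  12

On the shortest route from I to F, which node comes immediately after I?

H

Candidate routes:
I–E–H–C–F: 3+23+2+19 = 47
I–E–C–F: 3+13+19 = 35
I–H–C–F: 13+2+19 = 34
I–D–C–F: 12+19+19 = 50
Cheapest is I–H–C–F at 34 min.
So from I the first move is to H.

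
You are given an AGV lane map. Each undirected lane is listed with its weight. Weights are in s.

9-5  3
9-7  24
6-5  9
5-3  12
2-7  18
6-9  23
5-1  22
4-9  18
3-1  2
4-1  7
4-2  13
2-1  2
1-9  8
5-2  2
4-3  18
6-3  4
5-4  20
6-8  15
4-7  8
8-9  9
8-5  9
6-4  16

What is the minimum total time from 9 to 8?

9 s

Settle nodes by increasing distance from 9:
9: 0
5: 3  (via 9)
2: 5  (via 5)
1: 7  (via 2)
3: 9  (via 1)
8: 9  (via 9)
Shortest route: 9–8 = 9 s.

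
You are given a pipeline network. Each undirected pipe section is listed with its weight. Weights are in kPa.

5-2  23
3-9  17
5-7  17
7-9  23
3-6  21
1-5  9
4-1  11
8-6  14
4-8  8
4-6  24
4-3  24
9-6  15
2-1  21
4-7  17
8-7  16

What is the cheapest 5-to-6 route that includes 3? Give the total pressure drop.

Best 5 to 3: 5–1–4–3 costing 44
Shortest 3→6: 3–6 = 21
Total via 3: 44 + 21 = 65 kPa.

65 kPa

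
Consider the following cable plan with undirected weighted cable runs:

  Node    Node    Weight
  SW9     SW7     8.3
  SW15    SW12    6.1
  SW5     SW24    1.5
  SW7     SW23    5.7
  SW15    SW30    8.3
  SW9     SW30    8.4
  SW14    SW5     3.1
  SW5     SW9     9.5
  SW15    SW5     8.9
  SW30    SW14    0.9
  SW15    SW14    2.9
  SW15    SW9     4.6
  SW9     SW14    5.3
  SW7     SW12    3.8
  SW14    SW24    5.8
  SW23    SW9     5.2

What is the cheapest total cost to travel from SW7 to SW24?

Shortest distances from SW7:
SW7: 0
SW12: 3.8  (via SW7)
SW23: 5.7  (via SW7)
SW9: 8.3  (via SW7)
SW15: 9.9  (via SW12)
SW14: 12.8  (via SW15)
SW30: 13.7  (via SW14)
SW5: 15.9  (via SW14)
SW24: 17.4  (via SW5)
Shortest route: SW7 → SW12 → SW15 → SW14 → SW5 → SW24 = 17.4.

17.4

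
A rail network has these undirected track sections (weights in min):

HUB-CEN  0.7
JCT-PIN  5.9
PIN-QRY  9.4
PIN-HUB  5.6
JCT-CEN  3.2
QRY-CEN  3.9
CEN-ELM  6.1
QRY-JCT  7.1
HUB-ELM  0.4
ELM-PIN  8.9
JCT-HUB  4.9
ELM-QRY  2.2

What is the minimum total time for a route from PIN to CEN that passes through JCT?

9.1 min

Shortest PIN→JCT: PIN–JCT = 5.9
Shortest JCT→CEN: JCT–CEN = 3.2
Total via JCT: 5.9 + 3.2 = 9.1 min.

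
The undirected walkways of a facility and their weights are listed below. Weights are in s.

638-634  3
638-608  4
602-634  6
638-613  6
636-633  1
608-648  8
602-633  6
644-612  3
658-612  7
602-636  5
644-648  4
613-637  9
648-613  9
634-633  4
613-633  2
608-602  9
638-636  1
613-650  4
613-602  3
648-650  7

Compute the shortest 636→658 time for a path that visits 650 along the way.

Best 636 to 650: 636 → 633 → 613 → 650 costing 7
Best 650 to 658: 650 → 648 → 644 → 612 → 658 costing 21
Total via 650: 7 + 21 = 28 s.

28 s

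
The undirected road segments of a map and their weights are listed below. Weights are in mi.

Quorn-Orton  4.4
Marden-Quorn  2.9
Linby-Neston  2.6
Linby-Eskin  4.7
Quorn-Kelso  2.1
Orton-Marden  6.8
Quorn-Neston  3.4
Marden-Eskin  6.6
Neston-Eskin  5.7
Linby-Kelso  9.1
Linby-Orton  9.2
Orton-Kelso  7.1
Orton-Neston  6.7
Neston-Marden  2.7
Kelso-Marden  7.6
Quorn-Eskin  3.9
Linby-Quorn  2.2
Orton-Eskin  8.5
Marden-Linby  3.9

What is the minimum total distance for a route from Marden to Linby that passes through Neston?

Shortest Marden→Neston: Marden–Neston = 2.7
Shortest Neston→Linby: Neston–Linby = 2.6
Total via Neston: 2.7 + 2.6 = 5.3 mi.

5.3 mi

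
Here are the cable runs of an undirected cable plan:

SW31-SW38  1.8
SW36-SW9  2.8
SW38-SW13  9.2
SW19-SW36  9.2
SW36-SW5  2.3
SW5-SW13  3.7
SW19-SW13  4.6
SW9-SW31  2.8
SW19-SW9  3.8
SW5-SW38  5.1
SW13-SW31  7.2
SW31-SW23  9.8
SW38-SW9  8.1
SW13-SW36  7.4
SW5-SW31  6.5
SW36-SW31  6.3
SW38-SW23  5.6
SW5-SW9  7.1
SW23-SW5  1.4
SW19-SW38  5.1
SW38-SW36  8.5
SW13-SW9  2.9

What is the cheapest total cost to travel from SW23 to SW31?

Shortest distances from SW23:
SW23: 0
SW5: 1.4  (via SW23)
SW36: 3.7  (via SW5)
SW13: 5.1  (via SW5)
SW38: 5.6  (via SW23)
SW9: 6.5  (via SW36)
SW31: 7.4  (via SW38)
Shortest route: SW23 → SW38 → SW31 = 7.4.

7.4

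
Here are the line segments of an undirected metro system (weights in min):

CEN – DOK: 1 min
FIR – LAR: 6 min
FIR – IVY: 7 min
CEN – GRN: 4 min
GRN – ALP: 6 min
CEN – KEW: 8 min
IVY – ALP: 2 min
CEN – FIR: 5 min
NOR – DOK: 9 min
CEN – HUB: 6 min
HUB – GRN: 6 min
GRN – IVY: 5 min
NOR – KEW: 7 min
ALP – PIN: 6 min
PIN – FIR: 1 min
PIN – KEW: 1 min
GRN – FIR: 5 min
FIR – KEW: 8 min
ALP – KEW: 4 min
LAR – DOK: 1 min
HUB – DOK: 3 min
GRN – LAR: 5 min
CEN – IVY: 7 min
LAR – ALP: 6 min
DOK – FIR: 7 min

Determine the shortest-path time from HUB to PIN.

Compare a few routes:
HUB → DOK → FIR → PIN: 3+7+1 = 11
HUB → DOK → LAR → FIR → PIN: 3+1+6+1 = 11
HUB → CEN → FIR → PIN: 6+5+1 = 12
HUB → DOK → CEN → FIR → PIN: 3+1+5+1 = 10
Cheapest is HUB → DOK → CEN → FIR → PIN at 10 min.

10 min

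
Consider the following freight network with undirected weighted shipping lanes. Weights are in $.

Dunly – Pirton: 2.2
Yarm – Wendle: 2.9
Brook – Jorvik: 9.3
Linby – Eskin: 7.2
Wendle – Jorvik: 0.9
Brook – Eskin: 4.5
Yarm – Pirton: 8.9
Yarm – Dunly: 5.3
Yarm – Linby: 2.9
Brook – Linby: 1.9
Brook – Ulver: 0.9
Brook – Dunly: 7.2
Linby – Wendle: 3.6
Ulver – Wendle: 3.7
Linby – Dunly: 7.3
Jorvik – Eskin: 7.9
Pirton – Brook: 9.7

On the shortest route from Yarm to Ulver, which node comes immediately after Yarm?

Linby

Compare a few routes:
Yarm–Wendle–Ulver: 2.9+3.7 = 6.6
Yarm–Linby–Brook–Ulver: 2.9+1.9+0.9 = 5.7
The minimum is $5.7 via Yarm–Linby–Brook–Ulver.
So from Yarm the first move is to Linby.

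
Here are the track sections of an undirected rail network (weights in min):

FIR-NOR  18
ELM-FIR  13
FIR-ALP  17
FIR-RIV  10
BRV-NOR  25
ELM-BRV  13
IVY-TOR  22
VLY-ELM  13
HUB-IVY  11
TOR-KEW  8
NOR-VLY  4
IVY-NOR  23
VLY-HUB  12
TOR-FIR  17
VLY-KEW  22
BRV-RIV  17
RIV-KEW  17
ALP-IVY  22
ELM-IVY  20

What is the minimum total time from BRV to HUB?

38 min

Enumerating some paths:
BRV–ELM–VLY–HUB: 13+13+12 = 38
BRV–ELM–IVY–HUB: 13+20+11 = 44
BRV–NOR–VLY–HUB: 25+4+12 = 41
Cheapest is BRV–ELM–VLY–HUB at 38 min.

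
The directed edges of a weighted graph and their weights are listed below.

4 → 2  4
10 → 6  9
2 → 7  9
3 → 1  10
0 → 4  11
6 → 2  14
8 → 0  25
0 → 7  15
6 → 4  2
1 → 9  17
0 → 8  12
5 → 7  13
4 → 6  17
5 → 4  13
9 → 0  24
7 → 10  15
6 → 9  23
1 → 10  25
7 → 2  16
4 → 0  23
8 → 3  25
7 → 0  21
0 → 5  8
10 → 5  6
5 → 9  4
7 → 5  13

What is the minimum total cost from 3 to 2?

50

Settle nodes by increasing distance from 3:
3: 0
1: 10  (via 3)
9: 27  (via 1)
10: 35  (via 1)
5: 41  (via 10)
6: 44  (via 10)
4: 46  (via 6)
2: 50  (via 4)
Shortest route: 3–1–10–6–4–2 = 50.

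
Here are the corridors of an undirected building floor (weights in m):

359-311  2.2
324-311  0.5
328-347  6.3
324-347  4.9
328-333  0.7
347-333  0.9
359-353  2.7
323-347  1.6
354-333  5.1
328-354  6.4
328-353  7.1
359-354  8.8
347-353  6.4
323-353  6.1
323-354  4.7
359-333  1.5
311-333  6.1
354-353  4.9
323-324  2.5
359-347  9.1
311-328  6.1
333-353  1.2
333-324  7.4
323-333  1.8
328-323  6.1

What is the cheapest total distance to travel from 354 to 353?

Shortest distances from 354:
354: 0
323: 4.7  (via 354)
353: 4.9  (via 354)
Shortest route: 354–353 = 4.9 m.

4.9 m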